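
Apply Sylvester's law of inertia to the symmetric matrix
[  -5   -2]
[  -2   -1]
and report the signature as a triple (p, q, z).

Answer: (0, 2, 0)

Derivation:
step 0: pivot -5 → sign −
step 1: pivot -1/5 → sign −
signature = (0, 2, 0)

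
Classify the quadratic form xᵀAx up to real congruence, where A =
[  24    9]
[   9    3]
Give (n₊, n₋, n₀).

step 0: pivot 24 → sign +
step 1: pivot -3/8 → sign −
signature = (1, 1, 0)

Answer: (1, 1, 0)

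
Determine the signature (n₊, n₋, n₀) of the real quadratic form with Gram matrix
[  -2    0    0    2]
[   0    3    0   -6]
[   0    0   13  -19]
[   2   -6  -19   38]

step 0: pivot -2 → sign −
step 1: pivot 3 → sign +
step 2: pivot 13 → sign +
step 3: pivot 3/13 → sign +
signature = (3, 1, 0)

Answer: (3, 1, 0)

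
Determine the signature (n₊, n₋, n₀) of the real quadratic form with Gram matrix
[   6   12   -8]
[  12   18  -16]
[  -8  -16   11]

step 0: pivot 6 → sign +
step 1: pivot -6 → sign −
step 2: pivot 1/3 → sign +
signature = (2, 1, 0)

Answer: (2, 1, 0)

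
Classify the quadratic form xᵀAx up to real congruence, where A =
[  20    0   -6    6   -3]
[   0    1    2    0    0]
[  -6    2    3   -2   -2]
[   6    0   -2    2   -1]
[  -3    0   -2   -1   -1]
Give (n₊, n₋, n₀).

Answer: (4, 1, 0)

Derivation:
step 0: pivot 20 → sign +
step 1: pivot 1 → sign +
step 2: pivot -14/5 → sign −
step 3: pivot 3/14 → sign +
step 4: pivot 3/2 → sign +
signature = (4, 1, 0)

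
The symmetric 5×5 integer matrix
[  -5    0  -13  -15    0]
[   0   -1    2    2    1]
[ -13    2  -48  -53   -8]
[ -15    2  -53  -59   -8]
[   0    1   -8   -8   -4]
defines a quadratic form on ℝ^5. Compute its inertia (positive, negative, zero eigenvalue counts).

Answer: (1, 4, 0)

Derivation:
step 0: pivot -5 → sign −
step 1: pivot -1 → sign −
step 2: pivot -51/5 → sign −
step 3: pivot -10/51 → sign −
step 4: pivot 3/5 → sign +
signature = (1, 4, 0)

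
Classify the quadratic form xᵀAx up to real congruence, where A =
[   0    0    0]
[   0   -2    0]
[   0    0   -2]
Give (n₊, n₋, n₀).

Answer: (0, 2, 1)

Derivation:
step 0: pivot -2 → sign −
step 1: pivot -2 → sign −
step 2: row/col 2 already zero → sign 0
signature = (0, 2, 1)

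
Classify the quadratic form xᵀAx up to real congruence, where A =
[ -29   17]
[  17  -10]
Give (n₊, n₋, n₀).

Answer: (0, 2, 0)

Derivation:
step 0: pivot -29 → sign −
step 1: pivot -1/29 → sign −
signature = (0, 2, 0)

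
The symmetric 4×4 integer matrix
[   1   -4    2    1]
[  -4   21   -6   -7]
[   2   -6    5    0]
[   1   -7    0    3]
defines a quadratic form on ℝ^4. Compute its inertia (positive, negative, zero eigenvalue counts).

step 0: pivot 1 → sign +
step 1: pivot 5 → sign +
step 2: pivot 1/5 → sign +
step 3: pivot -3 → sign −
signature = (3, 1, 0)

Answer: (3, 1, 0)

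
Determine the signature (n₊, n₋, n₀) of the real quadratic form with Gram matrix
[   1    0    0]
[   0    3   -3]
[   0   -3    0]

Answer: (2, 1, 0)

Derivation:
step 0: pivot 1 → sign +
step 1: pivot 3 → sign +
step 2: pivot -3 → sign −
signature = (2, 1, 0)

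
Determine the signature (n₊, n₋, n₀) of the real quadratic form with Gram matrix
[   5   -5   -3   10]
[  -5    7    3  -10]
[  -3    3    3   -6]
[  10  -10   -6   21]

Answer: (4, 0, 0)

Derivation:
step 0: pivot 5 → sign +
step 1: pivot 2 → sign +
step 2: pivot 6/5 → sign +
step 3: pivot 1 → sign +
signature = (4, 0, 0)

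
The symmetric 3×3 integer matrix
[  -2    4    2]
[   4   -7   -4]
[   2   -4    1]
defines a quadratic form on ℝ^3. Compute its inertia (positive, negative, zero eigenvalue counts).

Answer: (2, 1, 0)

Derivation:
step 0: pivot -2 → sign −
step 1: pivot 1 → sign +
step 2: pivot 3 → sign +
signature = (2, 1, 0)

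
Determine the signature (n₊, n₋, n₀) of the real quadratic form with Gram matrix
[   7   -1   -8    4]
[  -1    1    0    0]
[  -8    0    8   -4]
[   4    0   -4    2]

step 0: pivot 7 → sign +
step 1: pivot 6/7 → sign +
step 2: pivot -8/3 → sign −
step 3: row/col 3 already zero → sign 0
signature = (2, 1, 1)

Answer: (2, 1, 1)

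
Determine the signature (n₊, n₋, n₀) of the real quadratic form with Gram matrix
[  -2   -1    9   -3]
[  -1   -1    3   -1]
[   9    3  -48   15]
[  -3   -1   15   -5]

step 0: pivot -2 → sign −
step 1: pivot -1/2 → sign −
step 2: pivot -3 → sign −
step 3: row/col 3 already zero → sign 0
signature = (0, 3, 1)

Answer: (0, 3, 1)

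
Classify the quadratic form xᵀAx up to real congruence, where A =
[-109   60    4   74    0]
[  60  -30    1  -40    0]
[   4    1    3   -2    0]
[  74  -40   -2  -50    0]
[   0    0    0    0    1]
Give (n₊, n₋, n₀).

step 0: pivot -109 → sign −
step 1: pivot 330/109 → sign +
step 2: pivot -79/330 → sign −
step 3: pivot 6/79 → sign +
step 4: pivot 1 → sign +
signature = (3, 2, 0)

Answer: (3, 2, 0)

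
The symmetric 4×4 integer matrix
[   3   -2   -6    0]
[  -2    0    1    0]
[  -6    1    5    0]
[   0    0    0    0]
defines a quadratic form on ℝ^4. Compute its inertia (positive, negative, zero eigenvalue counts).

Answer: (1, 2, 1)

Derivation:
step 0: pivot 3 → sign +
step 1: pivot -4/3 → sign −
step 2: pivot -1/4 → sign −
step 3: row/col 3 already zero → sign 0
signature = (1, 2, 1)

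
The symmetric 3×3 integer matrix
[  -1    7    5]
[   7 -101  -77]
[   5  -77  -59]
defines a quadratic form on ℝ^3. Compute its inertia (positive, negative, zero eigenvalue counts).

step 0: pivot -1 → sign −
step 1: pivot -52 → sign −
step 2: pivot -1/13 → sign −
signature = (0, 3, 0)

Answer: (0, 3, 0)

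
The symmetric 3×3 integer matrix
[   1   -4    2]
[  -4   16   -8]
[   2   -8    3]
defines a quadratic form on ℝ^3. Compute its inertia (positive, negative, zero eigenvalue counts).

step 0: pivot 1 → sign +
step 1: pivot -1 → sign −
step 2: row/col 2 already zero → sign 0
signature = (1, 1, 1)

Answer: (1, 1, 1)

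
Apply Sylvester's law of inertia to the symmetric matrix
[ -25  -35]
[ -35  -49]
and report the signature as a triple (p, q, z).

Answer: (0, 1, 1)

Derivation:
step 0: pivot -25 → sign −
step 1: row/col 1 already zero → sign 0
signature = (0, 1, 1)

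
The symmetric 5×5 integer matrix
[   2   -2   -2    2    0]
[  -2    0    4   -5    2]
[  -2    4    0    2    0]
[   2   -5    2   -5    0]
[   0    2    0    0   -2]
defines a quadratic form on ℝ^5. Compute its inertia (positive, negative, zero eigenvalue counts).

step 0: pivot 2 → sign +
step 1: pivot -2 → sign −
step 2: pivot -5/2 → sign −
step 3: pivot 2/5 → sign +
step 4: pivot 2 → sign +
signature = (3, 2, 0)

Answer: (3, 2, 0)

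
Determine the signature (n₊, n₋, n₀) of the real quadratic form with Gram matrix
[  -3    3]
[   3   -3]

step 0: pivot -3 → sign −
step 1: row/col 1 already zero → sign 0
signature = (0, 1, 1)

Answer: (0, 1, 1)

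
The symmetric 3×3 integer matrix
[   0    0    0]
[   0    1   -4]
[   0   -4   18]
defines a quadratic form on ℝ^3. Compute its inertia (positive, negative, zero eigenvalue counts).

step 0: pivot 1 → sign +
step 1: pivot 2 → sign +
step 2: row/col 2 already zero → sign 0
signature = (2, 0, 1)

Answer: (2, 0, 1)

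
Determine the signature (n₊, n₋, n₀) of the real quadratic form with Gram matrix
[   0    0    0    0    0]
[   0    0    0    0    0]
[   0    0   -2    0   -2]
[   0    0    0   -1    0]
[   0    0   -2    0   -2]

step 0: pivot -2 → sign −
step 1: pivot -1 → sign −
step 2: row/col 2 already zero → sign 0
step 3: row/col 3 already zero → sign 0
step 4: row/col 4 already zero → sign 0
signature = (0, 2, 3)

Answer: (0, 2, 3)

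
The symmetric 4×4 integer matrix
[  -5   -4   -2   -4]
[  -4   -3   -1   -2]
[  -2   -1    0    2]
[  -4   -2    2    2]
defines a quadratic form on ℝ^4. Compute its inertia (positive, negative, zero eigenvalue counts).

Answer: (1, 3, 0)

Derivation:
step 0: pivot -5 → sign −
step 1: pivot 1/5 → sign +
step 2: pivot -1 → sign −
step 3: pivot -2 → sign −
signature = (1, 3, 0)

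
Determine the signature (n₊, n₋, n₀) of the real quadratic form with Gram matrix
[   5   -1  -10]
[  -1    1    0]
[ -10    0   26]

Answer: (3, 0, 0)

Derivation:
step 0: pivot 5 → sign +
step 1: pivot 4/5 → sign +
step 2: pivot 1 → sign +
signature = (3, 0, 0)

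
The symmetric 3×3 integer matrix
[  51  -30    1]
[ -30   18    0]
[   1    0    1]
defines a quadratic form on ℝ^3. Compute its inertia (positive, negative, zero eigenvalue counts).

Answer: (2, 0, 1)

Derivation:
step 0: pivot 51 → sign +
step 1: pivot 6/17 → sign +
step 2: row/col 2 already zero → sign 0
signature = (2, 0, 1)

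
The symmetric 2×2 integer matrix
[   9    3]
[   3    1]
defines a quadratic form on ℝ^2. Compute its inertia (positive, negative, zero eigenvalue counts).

Answer: (1, 0, 1)

Derivation:
step 0: pivot 9 → sign +
step 1: row/col 1 already zero → sign 0
signature = (1, 0, 1)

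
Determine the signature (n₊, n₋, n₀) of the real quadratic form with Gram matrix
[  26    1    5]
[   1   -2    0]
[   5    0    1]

step 0: pivot 26 → sign +
step 1: pivot -53/26 → sign −
step 2: pivot 3/53 → sign +
signature = (2, 1, 0)

Answer: (2, 1, 0)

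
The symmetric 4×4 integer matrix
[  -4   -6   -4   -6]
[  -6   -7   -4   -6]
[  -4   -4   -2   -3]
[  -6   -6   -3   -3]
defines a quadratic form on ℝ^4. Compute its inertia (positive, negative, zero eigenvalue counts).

step 0: pivot -4 → sign −
step 1: pivot 2 → sign +
step 2: pivot 3/2 → sign +
step 3: row/col 3 already zero → sign 0
signature = (2, 1, 1)

Answer: (2, 1, 1)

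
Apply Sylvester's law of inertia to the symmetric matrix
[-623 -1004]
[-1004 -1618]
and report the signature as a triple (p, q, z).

step 0: pivot -623 → sign −
step 1: pivot 2/623 → sign +
signature = (1, 1, 0)

Answer: (1, 1, 0)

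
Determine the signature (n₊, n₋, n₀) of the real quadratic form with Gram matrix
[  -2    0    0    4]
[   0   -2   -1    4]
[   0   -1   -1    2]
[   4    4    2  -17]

step 0: pivot -2 → sign −
step 1: pivot -2 → sign −
step 2: pivot -1/2 → sign −
step 3: pivot -1 → sign −
signature = (0, 4, 0)

Answer: (0, 4, 0)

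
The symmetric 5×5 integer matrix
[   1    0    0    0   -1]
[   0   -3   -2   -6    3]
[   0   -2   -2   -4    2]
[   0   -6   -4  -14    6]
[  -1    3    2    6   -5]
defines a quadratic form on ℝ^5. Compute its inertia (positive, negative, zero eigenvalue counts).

step 0: pivot 1 → sign +
step 1: pivot -3 → sign −
step 2: pivot -2/3 → sign −
step 3: pivot -2 → sign −
step 4: pivot -3 → sign −
signature = (1, 4, 0)

Answer: (1, 4, 0)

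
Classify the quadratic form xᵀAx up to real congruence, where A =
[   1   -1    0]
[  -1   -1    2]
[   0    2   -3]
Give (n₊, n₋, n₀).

step 0: pivot 1 → sign +
step 1: pivot -2 → sign −
step 2: pivot -1 → sign −
signature = (1, 2, 0)

Answer: (1, 2, 0)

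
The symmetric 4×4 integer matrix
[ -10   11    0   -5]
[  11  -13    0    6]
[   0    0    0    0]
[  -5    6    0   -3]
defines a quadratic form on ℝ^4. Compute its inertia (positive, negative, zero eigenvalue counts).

Answer: (0, 3, 1)

Derivation:
step 0: pivot -10 → sign −
step 1: pivot -9/10 → sign −
step 2: pivot -2/9 → sign −
step 3: row/col 3 already zero → sign 0
signature = (0, 3, 1)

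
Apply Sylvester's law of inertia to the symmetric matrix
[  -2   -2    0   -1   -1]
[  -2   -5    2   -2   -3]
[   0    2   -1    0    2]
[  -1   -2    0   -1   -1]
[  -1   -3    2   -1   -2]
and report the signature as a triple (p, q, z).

Answer: (1, 3, 1)

Derivation:
step 0: pivot -2 → sign −
step 1: pivot -3 → sign −
step 2: pivot 1/3 → sign +
step 3: pivot -3/2 → sign −
step 4: row/col 4 already zero → sign 0
signature = (1, 3, 1)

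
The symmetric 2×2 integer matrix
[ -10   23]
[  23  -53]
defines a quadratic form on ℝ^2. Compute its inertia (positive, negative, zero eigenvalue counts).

Answer: (0, 2, 0)

Derivation:
step 0: pivot -10 → sign −
step 1: pivot -1/10 → sign −
signature = (0, 2, 0)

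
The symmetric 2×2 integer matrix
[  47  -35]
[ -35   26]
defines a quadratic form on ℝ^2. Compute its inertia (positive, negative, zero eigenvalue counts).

step 0: pivot 47 → sign +
step 1: pivot -3/47 → sign −
signature = (1, 1, 0)

Answer: (1, 1, 0)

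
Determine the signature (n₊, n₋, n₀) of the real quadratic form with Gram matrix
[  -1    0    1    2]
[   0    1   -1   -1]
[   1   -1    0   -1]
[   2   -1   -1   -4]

step 0: pivot -1 → sign −
step 1: pivot 1 → sign +
step 2: pivot -1 → sign −
step 3: row/col 3 already zero → sign 0
signature = (1, 2, 1)

Answer: (1, 2, 1)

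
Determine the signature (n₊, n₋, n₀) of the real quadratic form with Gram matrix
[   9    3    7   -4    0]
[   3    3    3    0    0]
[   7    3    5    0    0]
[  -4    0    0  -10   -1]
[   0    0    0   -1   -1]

step 0: pivot 9 → sign +
step 1: pivot 2 → sign +
step 2: pivot -2/3 → sign −
step 3: pivot -2 → sign −
step 4: pivot -1/2 → sign −
signature = (2, 3, 0)

Answer: (2, 3, 0)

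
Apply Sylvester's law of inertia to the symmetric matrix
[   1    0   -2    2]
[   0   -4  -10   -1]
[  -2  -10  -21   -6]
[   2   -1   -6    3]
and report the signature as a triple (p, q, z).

step 0: pivot 1 → sign +
step 1: pivot -4 → sign −
step 2: pivot -3/4 → sign −
step 3: pivot 1/3 → sign +
signature = (2, 2, 0)

Answer: (2, 2, 0)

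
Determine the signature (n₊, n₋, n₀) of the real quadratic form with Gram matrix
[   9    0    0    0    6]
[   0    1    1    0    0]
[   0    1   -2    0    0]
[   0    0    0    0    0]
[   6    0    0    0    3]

step 0: pivot 9 → sign +
step 1: pivot 1 → sign +
step 2: pivot -3 → sign −
step 3: pivot -1 → sign −
step 4: row/col 4 already zero → sign 0
signature = (2, 2, 1)

Answer: (2, 2, 1)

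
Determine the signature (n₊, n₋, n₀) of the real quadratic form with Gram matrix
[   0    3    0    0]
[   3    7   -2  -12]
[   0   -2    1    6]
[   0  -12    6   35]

Answer: (2, 2, 0)

Derivation:
step 0: pivot 7 → sign +
step 1: pivot -9/7 → sign −
step 2: pivot 1 → sign +
step 3: pivot -1 → sign −
signature = (2, 2, 0)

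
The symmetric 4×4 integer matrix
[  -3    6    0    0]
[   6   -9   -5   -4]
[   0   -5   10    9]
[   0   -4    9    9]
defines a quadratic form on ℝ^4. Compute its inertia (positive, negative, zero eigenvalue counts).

Answer: (3, 1, 0)

Derivation:
step 0: pivot -3 → sign −
step 1: pivot 3 → sign +
step 2: pivot 5/3 → sign +
step 3: pivot 2/5 → sign +
signature = (3, 1, 0)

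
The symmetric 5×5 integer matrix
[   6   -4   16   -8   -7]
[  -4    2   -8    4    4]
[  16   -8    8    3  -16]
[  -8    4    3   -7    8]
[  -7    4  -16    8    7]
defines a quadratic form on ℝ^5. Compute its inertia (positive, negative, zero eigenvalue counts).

Answer: (2, 3, 0)

Derivation:
step 0: pivot 6 → sign +
step 1: pivot -2/3 → sign −
step 2: pivot -24 → sign −
step 3: pivot 1/24 → sign +
step 4: pivot -1/2 → sign −
signature = (2, 3, 0)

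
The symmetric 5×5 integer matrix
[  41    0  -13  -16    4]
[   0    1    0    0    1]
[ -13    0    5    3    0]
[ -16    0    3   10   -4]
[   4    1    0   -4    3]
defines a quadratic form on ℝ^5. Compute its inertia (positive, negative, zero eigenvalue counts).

step 0: pivot 41 → sign +
step 1: pivot 1 → sign +
step 2: pivot 36/41 → sign +
step 3: pivot -41/36 → sign −
step 4: pivot 2/41 → sign +
signature = (4, 1, 0)

Answer: (4, 1, 0)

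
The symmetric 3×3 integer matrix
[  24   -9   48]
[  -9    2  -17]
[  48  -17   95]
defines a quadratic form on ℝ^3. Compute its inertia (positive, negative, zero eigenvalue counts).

step 0: pivot 24 → sign +
step 1: pivot -11/8 → sign −
step 2: pivot -3/11 → sign −
signature = (1, 2, 0)

Answer: (1, 2, 0)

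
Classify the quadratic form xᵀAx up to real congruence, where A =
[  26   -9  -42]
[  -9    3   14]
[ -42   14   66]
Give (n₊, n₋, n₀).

step 0: pivot 26 → sign +
step 1: pivot -3/26 → sign −
step 2: pivot 2/3 → sign +
signature = (2, 1, 0)

Answer: (2, 1, 0)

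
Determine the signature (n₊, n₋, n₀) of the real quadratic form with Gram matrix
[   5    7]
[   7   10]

step 0: pivot 5 → sign +
step 1: pivot 1/5 → sign +
signature = (2, 0, 0)

Answer: (2, 0, 0)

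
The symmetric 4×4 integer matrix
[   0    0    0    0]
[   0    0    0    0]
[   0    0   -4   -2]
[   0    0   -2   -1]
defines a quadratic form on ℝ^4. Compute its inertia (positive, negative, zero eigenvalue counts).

Answer: (0, 1, 3)

Derivation:
step 0: pivot -4 → sign −
step 1: row/col 1 already zero → sign 0
step 2: row/col 2 already zero → sign 0
step 3: row/col 3 already zero → sign 0
signature = (0, 1, 3)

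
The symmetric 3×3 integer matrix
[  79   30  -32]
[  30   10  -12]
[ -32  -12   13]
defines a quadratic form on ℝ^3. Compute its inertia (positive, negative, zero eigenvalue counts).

Answer: (2, 1, 0)

Derivation:
step 0: pivot 79 → sign +
step 1: pivot -110/79 → sign −
step 2: pivot 3/55 → sign +
signature = (2, 1, 0)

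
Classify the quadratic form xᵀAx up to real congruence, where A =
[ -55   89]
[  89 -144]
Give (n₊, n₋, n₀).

step 0: pivot -55 → sign −
step 1: pivot 1/55 → sign +
signature = (1, 1, 0)

Answer: (1, 1, 0)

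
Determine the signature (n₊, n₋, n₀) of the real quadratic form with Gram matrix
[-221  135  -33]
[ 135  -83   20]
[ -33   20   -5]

Answer: (0, 3, 0)

Derivation:
step 0: pivot -221 → sign −
step 1: pivot -118/221 → sign −
step 2: pivot -3/118 → sign −
signature = (0, 3, 0)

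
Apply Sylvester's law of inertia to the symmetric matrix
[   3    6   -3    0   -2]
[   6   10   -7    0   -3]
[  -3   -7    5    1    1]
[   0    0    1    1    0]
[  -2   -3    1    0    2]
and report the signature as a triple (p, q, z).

Answer: (3, 2, 0)

Derivation:
step 0: pivot 3 → sign +
step 1: pivot -2 → sign −
step 2: pivot 5/2 → sign +
step 3: pivot 3/5 → sign +
step 4: pivot -1/3 → sign −
signature = (3, 2, 0)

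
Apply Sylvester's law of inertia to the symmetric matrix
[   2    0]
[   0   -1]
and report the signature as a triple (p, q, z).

step 0: pivot 2 → sign +
step 1: pivot -1 → sign −
signature = (1, 1, 0)

Answer: (1, 1, 0)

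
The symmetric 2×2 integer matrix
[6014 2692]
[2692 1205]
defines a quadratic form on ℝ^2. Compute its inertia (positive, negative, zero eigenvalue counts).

step 0: pivot 6014 → sign +
step 1: pivot 3/3007 → sign +
signature = (2, 0, 0)

Answer: (2, 0, 0)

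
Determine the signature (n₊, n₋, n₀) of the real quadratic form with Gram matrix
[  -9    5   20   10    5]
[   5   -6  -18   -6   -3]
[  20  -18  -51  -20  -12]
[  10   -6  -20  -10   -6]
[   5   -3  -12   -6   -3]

step 0: pivot -9 → sign −
step 1: pivot -29/9 → sign −
step 2: pivot 237/29 → sign +
step 3: pivot -14/237 → sign −
step 4: pivot 6/7 → sign +
signature = (2, 3, 0)

Answer: (2, 3, 0)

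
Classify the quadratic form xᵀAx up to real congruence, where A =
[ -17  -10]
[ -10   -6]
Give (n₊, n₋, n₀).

Answer: (0, 2, 0)

Derivation:
step 0: pivot -17 → sign −
step 1: pivot -2/17 → sign −
signature = (0, 2, 0)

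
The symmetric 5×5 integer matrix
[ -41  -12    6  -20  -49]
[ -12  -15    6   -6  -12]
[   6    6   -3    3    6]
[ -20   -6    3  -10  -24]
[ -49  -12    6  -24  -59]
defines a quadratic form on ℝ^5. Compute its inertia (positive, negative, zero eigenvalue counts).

Answer: (1, 4, 0)

Derivation:
step 0: pivot -41 → sign −
step 1: pivot -471/41 → sign −
step 2: pivot -87/157 → sign −
step 3: pivot -7/29 → sign −
step 4: pivot 2/7 → sign +
signature = (1, 4, 0)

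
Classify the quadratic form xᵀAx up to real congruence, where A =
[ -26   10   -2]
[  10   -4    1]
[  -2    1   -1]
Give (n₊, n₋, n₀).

Answer: (0, 3, 0)

Derivation:
step 0: pivot -26 → sign −
step 1: pivot -2/13 → sign −
step 2: pivot -1/2 → sign −
signature = (0, 3, 0)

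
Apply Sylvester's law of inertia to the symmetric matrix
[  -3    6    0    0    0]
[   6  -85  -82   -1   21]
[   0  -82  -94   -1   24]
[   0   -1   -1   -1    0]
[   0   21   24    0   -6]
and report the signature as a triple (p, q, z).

Answer: (1, 4, 0)

Derivation:
step 0: pivot -3 → sign −
step 1: pivot -73 → sign −
step 2: pivot -138/73 → sign −
step 3: pivot -45/46 → sign −
step 4: pivot 1/5 → sign +
signature = (1, 4, 0)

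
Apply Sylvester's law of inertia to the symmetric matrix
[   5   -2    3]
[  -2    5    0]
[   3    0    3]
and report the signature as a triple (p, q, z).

Answer: (3, 0, 0)

Derivation:
step 0: pivot 5 → sign +
step 1: pivot 21/5 → sign +
step 2: pivot 6/7 → sign +
signature = (3, 0, 0)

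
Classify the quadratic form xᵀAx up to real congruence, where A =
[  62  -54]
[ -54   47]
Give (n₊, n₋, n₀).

Answer: (1, 1, 0)

Derivation:
step 0: pivot 62 → sign +
step 1: pivot -1/31 → sign −
signature = (1, 1, 0)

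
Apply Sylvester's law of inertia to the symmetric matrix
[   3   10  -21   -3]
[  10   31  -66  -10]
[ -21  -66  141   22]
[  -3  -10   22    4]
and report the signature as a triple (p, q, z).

step 0: pivot 3 → sign +
step 1: pivot -7/3 → sign −
step 2: pivot 6/7 → sign +
step 3: pivot -1/6 → sign −
signature = (2, 2, 0)

Answer: (2, 2, 0)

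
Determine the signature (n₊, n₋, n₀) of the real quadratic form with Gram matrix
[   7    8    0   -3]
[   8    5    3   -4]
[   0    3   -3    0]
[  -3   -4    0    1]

step 0: pivot 7 → sign +
step 1: pivot -29/7 → sign −
step 2: pivot -24/29 → sign −
step 3: row/col 3 already zero → sign 0
signature = (1, 2, 1)

Answer: (1, 2, 1)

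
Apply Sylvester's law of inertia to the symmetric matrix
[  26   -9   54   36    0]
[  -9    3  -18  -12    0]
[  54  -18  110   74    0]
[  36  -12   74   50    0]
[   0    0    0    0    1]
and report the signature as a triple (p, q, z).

Answer: (3, 1, 1)

Derivation:
step 0: pivot 26 → sign +
step 1: pivot -3/26 → sign −
step 2: pivot 2 → sign +
step 3: pivot 1 → sign +
step 4: row/col 4 already zero → sign 0
signature = (3, 1, 1)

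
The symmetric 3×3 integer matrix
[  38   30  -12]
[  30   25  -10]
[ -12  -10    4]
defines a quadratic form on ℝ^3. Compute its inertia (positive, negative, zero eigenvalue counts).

step 0: pivot 38 → sign +
step 1: pivot 25/19 → sign +
step 2: row/col 2 already zero → sign 0
signature = (2, 0, 1)

Answer: (2, 0, 1)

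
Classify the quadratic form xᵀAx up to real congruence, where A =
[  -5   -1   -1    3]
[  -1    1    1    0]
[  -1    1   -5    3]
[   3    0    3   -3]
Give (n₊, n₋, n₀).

Answer: (1, 2, 1)

Derivation:
step 0: pivot -5 → sign −
step 1: pivot 6/5 → sign +
step 2: pivot -6 → sign −
step 3: row/col 3 already zero → sign 0
signature = (1, 2, 1)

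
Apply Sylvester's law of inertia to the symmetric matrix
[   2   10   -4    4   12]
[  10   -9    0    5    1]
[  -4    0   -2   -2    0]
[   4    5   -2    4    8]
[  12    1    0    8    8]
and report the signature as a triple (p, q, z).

step 0: pivot 2 → sign +
step 1: pivot -59 → sign −
step 2: pivot -190/59 → sign −
step 3: pivot 7/95 → sign +
step 4: pivot -2/7 → sign −
signature = (2, 3, 0)

Answer: (2, 3, 0)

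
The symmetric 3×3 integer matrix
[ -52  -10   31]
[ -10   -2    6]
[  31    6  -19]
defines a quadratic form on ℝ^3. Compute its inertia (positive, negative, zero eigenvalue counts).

Answer: (0, 3, 0)

Derivation:
step 0: pivot -52 → sign −
step 1: pivot -1/13 → sign −
step 2: pivot -1/2 → sign −
signature = (0, 3, 0)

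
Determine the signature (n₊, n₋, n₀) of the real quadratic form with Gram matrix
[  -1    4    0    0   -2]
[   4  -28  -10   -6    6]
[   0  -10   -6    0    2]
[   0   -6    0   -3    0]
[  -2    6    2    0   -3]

step 0: pivot -1 → sign −
step 1: pivot -12 → sign −
step 2: pivot 7/3 → sign +
step 3: pivot -75/7 → sign −
step 4: pivot -1/25 → sign −
signature = (1, 4, 0)

Answer: (1, 4, 0)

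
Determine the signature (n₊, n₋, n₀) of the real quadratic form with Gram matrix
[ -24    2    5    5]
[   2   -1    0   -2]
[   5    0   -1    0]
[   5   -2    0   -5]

Answer: (1, 3, 0)

Derivation:
step 0: pivot -24 → sign −
step 1: pivot -5/6 → sign −
step 2: pivot 1/4 → sign +
step 3: pivot -6/5 → sign −
signature = (1, 3, 0)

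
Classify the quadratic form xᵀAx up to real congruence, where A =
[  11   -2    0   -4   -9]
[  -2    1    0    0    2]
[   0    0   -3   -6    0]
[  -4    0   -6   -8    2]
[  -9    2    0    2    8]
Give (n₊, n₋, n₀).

step 0: pivot 11 → sign +
step 1: pivot 7/11 → sign +
step 2: pivot -3 → sign −
step 3: pivot 12/7 → sign +
step 4: row/col 4 already zero → sign 0
signature = (3, 1, 1)

Answer: (3, 1, 1)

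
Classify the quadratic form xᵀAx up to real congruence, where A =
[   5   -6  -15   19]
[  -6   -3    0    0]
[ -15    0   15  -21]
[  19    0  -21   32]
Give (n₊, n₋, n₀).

Answer: (3, 1, 0)

Derivation:
step 0: pivot 5 → sign +
step 1: pivot -51/5 → sign −
step 2: pivot 30/17 → sign +
step 3: pivot 3/5 → sign +
signature = (3, 1, 0)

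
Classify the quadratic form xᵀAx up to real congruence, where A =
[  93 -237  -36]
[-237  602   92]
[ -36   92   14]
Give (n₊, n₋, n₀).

Answer: (2, 1, 0)

Derivation:
step 0: pivot 93 → sign +
step 1: pivot -61/31 → sign −
step 2: pivot 6/61 → sign +
signature = (2, 1, 0)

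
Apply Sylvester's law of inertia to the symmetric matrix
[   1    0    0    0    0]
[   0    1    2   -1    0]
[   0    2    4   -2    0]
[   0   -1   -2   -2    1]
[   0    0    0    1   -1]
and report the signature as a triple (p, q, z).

Answer: (2, 2, 1)

Derivation:
step 0: pivot 1 → sign +
step 1: pivot 1 → sign +
step 2: pivot -3 → sign −
step 3: pivot -2/3 → sign −
step 4: row/col 4 already zero → sign 0
signature = (2, 2, 1)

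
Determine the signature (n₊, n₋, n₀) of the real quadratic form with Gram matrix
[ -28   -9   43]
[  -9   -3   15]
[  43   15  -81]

Answer: (0, 3, 0)

Derivation:
step 0: pivot -28 → sign −
step 1: pivot -3/28 → sign −
step 2: pivot -2 → sign −
signature = (0, 3, 0)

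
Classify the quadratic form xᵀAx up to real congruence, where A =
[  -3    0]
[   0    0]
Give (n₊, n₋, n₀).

Answer: (0, 1, 1)

Derivation:
step 0: pivot -3 → sign −
step 1: row/col 1 already zero → sign 0
signature = (0, 1, 1)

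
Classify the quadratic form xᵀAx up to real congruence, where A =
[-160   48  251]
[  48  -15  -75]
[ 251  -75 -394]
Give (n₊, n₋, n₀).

step 0: pivot -160 → sign −
step 1: pivot -3/5 → sign −
step 2: pivot -3/32 → sign −
signature = (0, 3, 0)

Answer: (0, 3, 0)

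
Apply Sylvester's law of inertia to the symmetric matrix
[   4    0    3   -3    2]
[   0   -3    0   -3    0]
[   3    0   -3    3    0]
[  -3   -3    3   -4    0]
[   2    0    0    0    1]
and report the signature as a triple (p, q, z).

Answer: (3, 2, 0)

Derivation:
step 0: pivot 4 → sign +
step 1: pivot -3 → sign −
step 2: pivot -21/4 → sign −
step 3: pivot 2 → sign +
step 4: pivot 3/7 → sign +
signature = (3, 2, 0)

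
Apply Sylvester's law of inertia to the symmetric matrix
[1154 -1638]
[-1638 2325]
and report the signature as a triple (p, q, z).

Answer: (2, 0, 0)

Derivation:
step 0: pivot 1154 → sign +
step 1: pivot 3/577 → sign +
signature = (2, 0, 0)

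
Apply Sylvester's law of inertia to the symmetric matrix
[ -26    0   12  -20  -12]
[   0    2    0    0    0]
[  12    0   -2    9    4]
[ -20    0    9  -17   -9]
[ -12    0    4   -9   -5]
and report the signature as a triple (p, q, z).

Answer: (2, 3, 0)

Derivation:
step 0: pivot -26 → sign −
step 1: pivot 2 → sign +
step 2: pivot 46/13 → sign +
step 3: pivot -75/46 → sign −
step 4: pivot -3/25 → sign −
signature = (2, 3, 0)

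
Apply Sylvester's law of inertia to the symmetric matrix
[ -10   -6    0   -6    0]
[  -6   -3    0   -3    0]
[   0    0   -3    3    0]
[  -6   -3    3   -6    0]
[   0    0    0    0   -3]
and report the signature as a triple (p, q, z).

Answer: (1, 3, 1)

Derivation:
step 0: pivot -10 → sign −
step 1: pivot 3/5 → sign +
step 2: pivot -3 → sign −
step 3: pivot -3 → sign −
step 4: row/col 4 already zero → sign 0
signature = (1, 3, 1)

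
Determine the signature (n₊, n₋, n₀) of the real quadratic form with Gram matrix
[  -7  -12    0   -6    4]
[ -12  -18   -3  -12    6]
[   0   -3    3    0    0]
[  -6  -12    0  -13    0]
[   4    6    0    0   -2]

Answer: (2, 3, 0)

Derivation:
step 0: pivot -7 → sign −
step 1: pivot 18/7 → sign +
step 2: pivot -1/2 → sign −
step 3: pivot -1 → sign −
step 4: pivot 2 → sign +
signature = (2, 3, 0)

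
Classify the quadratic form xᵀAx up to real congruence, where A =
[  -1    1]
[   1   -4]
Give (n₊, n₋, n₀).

step 0: pivot -1 → sign −
step 1: pivot -3 → sign −
signature = (0, 2, 0)

Answer: (0, 2, 0)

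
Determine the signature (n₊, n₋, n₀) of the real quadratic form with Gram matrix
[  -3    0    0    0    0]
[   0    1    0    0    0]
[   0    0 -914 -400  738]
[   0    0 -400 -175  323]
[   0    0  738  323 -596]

step 0: pivot -3 → sign −
step 1: pivot 1 → sign +
step 2: pivot -914 → sign −
step 3: pivot 25/457 → sign +
step 4: pivot -3/25 → sign −
signature = (2, 3, 0)

Answer: (2, 3, 0)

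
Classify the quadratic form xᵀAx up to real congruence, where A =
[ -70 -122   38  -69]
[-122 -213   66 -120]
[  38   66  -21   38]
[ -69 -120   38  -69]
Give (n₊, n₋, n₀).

step 0: pivot -70 → sign −
step 1: pivot -13/35 → sign −
step 2: pivot -3/13 → sign −
step 3: pivot -1/6 → sign −
signature = (0, 4, 0)

Answer: (0, 4, 0)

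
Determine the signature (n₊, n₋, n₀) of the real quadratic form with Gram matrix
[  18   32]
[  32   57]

Answer: (2, 0, 0)

Derivation:
step 0: pivot 18 → sign +
step 1: pivot 1/9 → sign +
signature = (2, 0, 0)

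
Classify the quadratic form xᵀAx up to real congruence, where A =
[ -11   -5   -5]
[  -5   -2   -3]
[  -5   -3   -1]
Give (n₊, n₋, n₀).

Answer: (1, 2, 0)

Derivation:
step 0: pivot -11 → sign −
step 1: pivot 3/11 → sign +
step 2: pivot -2/3 → sign −
signature = (1, 2, 0)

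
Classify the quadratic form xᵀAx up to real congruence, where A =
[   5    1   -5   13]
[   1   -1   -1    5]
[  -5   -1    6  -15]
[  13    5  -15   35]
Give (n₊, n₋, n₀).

Answer: (3, 1, 0)

Derivation:
step 0: pivot 5 → sign +
step 1: pivot -6/5 → sign −
step 2: pivot 1 → sign +
step 3: pivot 2 → sign +
signature = (3, 1, 0)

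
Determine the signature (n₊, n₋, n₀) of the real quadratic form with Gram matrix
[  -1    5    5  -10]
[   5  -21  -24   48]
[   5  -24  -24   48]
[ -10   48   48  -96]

Answer: (2, 1, 1)

Derivation:
step 0: pivot -1 → sign −
step 1: pivot 4 → sign +
step 2: pivot 3/4 → sign +
step 3: row/col 3 already zero → sign 0
signature = (2, 1, 1)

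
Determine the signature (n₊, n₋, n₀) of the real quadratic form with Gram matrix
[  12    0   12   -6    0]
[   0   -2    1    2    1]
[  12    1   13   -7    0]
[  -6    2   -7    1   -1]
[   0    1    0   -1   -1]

Answer: (2, 2, 1)

Derivation:
step 0: pivot 12 → sign +
step 1: pivot -2 → sign −
step 2: pivot 3/2 → sign +
step 3: pivot -2/3 → sign −
step 4: row/col 4 already zero → sign 0
signature = (2, 2, 1)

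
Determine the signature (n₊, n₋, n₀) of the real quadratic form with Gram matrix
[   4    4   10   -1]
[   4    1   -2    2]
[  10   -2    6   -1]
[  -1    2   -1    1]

Answer: (2, 2, 0)

Derivation:
step 0: pivot 4 → sign +
step 1: pivot -3 → sign −
step 2: pivot 29 → sign +
step 3: pivot -3/58 → sign −
signature = (2, 2, 0)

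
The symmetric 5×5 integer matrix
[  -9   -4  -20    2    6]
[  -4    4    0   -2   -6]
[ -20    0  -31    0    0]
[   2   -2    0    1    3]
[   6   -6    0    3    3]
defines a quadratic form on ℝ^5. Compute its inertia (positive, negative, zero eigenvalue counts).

step 0: pivot -9 → sign −
step 1: pivot 52/9 → sign +
step 2: pivot -3/13 → sign −
step 3: pivot -6 → sign −
step 4: row/col 4 already zero → sign 0
signature = (1, 3, 1)

Answer: (1, 3, 1)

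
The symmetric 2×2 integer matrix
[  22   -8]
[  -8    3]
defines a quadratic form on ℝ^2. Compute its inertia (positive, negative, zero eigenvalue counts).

Answer: (2, 0, 0)

Derivation:
step 0: pivot 22 → sign +
step 1: pivot 1/11 → sign +
signature = (2, 0, 0)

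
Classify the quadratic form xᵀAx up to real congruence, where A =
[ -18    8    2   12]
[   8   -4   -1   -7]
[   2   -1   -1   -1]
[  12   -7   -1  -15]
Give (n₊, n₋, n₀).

Answer: (0, 3, 1)

Derivation:
step 0: pivot -18 → sign −
step 1: pivot -4/9 → sign −
step 2: pivot -3/4 → sign −
step 3: row/col 3 already zero → sign 0
signature = (0, 3, 1)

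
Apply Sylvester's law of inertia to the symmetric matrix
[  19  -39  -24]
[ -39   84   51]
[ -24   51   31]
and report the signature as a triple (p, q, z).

Answer: (2, 1, 0)

Derivation:
step 0: pivot 19 → sign +
step 1: pivot 75/19 → sign +
step 2: pivot -2/25 → sign −
signature = (2, 1, 0)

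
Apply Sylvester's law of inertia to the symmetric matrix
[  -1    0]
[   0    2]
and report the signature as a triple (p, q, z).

step 0: pivot -1 → sign −
step 1: pivot 2 → sign +
signature = (1, 1, 0)

Answer: (1, 1, 0)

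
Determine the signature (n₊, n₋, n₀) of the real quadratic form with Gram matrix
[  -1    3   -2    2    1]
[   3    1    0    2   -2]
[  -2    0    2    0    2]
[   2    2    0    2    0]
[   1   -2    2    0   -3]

step 0: pivot -1 → sign −
step 1: pivot 10 → sign +
step 2: pivot 12/5 → sign +
step 3: pivot -2/3 → sign −
step 4: pivot -3/4 → sign −
signature = (2, 3, 0)

Answer: (2, 3, 0)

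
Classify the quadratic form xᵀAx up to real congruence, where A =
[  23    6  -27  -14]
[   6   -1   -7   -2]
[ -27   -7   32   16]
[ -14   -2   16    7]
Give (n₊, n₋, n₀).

step 0: pivot 23 → sign +
step 1: pivot -59/23 → sign −
step 2: pivot 18/59 → sign +
step 3: pivot -1 → sign −
signature = (2, 2, 0)

Answer: (2, 2, 0)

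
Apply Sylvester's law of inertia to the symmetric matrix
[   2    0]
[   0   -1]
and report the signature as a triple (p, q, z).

Answer: (1, 1, 0)

Derivation:
step 0: pivot 2 → sign +
step 1: pivot -1 → sign −
signature = (1, 1, 0)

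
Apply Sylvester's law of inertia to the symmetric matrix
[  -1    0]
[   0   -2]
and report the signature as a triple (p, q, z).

Answer: (0, 2, 0)

Derivation:
step 0: pivot -1 → sign −
step 1: pivot -2 → sign −
signature = (0, 2, 0)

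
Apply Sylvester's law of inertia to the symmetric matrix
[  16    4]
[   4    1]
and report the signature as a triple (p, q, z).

Answer: (1, 0, 1)

Derivation:
step 0: pivot 16 → sign +
step 1: row/col 1 already zero → sign 0
signature = (1, 0, 1)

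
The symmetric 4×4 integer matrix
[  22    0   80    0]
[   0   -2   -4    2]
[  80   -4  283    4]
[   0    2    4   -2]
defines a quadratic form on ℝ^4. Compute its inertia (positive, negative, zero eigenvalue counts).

step 0: pivot 22 → sign +
step 1: pivot -2 → sign −
step 2: pivot 1/11 → sign +
step 3: row/col 3 already zero → sign 0
signature = (2, 1, 1)

Answer: (2, 1, 1)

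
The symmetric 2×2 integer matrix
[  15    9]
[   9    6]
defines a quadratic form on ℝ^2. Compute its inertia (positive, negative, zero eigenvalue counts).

Answer: (2, 0, 0)

Derivation:
step 0: pivot 15 → sign +
step 1: pivot 3/5 → sign +
signature = (2, 0, 0)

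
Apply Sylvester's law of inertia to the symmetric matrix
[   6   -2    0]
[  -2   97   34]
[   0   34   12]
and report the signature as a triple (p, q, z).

step 0: pivot 6 → sign +
step 1: pivot 289/3 → sign +
step 2: row/col 2 already zero → sign 0
signature = (2, 0, 1)

Answer: (2, 0, 1)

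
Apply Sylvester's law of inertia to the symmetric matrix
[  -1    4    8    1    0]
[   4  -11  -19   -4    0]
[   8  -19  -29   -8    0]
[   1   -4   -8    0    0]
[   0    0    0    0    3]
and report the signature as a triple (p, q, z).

step 0: pivot -1 → sign −
step 1: pivot 5 → sign +
step 2: pivot 6/5 → sign +
step 3: pivot 1 → sign +
step 4: pivot 3 → sign +
signature = (4, 1, 0)

Answer: (4, 1, 0)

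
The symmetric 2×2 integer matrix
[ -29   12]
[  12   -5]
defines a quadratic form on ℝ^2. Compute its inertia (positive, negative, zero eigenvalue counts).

Answer: (0, 2, 0)

Derivation:
step 0: pivot -29 → sign −
step 1: pivot -1/29 → sign −
signature = (0, 2, 0)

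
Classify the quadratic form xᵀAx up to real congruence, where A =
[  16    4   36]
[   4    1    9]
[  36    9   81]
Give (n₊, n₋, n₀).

Answer: (1, 0, 2)

Derivation:
step 0: pivot 16 → sign +
step 1: row/col 1 already zero → sign 0
step 2: row/col 2 already zero → sign 0
signature = (1, 0, 2)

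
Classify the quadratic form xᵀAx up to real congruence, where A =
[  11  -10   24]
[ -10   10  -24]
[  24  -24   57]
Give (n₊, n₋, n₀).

Answer: (2, 1, 0)

Derivation:
step 0: pivot 11 → sign +
step 1: pivot 10/11 → sign +
step 2: pivot -3/5 → sign −
signature = (2, 1, 0)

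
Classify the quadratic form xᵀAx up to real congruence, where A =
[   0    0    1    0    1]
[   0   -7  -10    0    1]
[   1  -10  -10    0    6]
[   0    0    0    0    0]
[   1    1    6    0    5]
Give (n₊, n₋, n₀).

Answer: (2, 2, 1)

Derivation:
step 0: pivot -7 → sign −
step 1: pivot 30/7 → sign +
step 2: pivot -7/30 → sign −
step 3: pivot 2/7 → sign +
step 4: row/col 4 already zero → sign 0
signature = (2, 2, 1)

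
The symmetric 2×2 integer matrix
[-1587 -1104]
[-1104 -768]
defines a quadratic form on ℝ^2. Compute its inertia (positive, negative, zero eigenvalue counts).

Answer: (0, 1, 1)

Derivation:
step 0: pivot -1587 → sign −
step 1: row/col 1 already zero → sign 0
signature = (0, 1, 1)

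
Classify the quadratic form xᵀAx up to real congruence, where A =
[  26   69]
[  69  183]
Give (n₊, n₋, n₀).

step 0: pivot 26 → sign +
step 1: pivot -3/26 → sign −
signature = (1, 1, 0)

Answer: (1, 1, 0)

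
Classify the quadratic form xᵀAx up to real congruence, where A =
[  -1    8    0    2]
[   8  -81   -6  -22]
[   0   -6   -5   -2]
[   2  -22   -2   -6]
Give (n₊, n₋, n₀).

Answer: (1, 3, 0)

Derivation:
step 0: pivot -1 → sign −
step 1: pivot -17 → sign −
step 2: pivot -49/17 → sign −
step 3: pivot 6/49 → sign +
signature = (1, 3, 0)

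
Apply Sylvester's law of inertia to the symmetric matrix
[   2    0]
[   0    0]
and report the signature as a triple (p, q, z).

step 0: pivot 2 → sign +
step 1: row/col 1 already zero → sign 0
signature = (1, 0, 1)

Answer: (1, 0, 1)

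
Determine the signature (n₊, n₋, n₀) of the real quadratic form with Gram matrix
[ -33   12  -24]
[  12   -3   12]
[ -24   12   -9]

Answer: (2, 1, 0)

Derivation:
step 0: pivot -33 → sign −
step 1: pivot 15/11 → sign +
step 2: pivot 3/5 → sign +
signature = (2, 1, 0)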